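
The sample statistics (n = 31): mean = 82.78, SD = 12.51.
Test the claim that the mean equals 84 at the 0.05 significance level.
One-sample t-test:
H₀: μ = 84
H₁: μ ≠ 84
df = n - 1 = 30
t = (x̄ - μ₀) / (s/√n) = (82.78 - 84) / (12.51/√31) = -0.543
p-value = 0.5912

Since p-value > α = 0.05, we fail to reject H₀.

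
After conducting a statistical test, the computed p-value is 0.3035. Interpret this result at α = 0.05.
Since p = 0.3035 > α = 0.05, fail to reject H₀.
There is insufficient evidence to reject the null hypothesis; the result is not statistically significant at the 0.05 level.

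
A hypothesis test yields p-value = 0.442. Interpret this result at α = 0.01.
Since p = 0.442 > α = 0.01, fail to reject H₀.
There is insufficient evidence to reject the null hypothesis; the result is not statistically significant at the 0.01 level.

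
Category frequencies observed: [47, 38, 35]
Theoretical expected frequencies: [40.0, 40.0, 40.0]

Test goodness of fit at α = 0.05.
Chi-square goodness of fit test:
H₀: observed counts match expected distribution
H₁: observed counts differ from expected distribution
df = k - 1 = 2
χ² = Σ(O - E)²/E
   = (47 - 40.0)²/40.0 + (38 - 40.0)²/40.0 + (35 - 40.0)²/40.0
   = 1.225 + 0.100 + 0.625
   = 1.95
p-value = 0.3772

Since p-value > α = 0.05, we fail to reject H₀.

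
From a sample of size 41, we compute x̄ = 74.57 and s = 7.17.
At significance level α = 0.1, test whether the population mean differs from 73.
One-sample t-test:
H₀: μ = 73
H₁: μ ≠ 73
df = n - 1 = 40
t = (x̄ - μ₀) / (s/√n) = (74.57 - 73) / (7.17/√41) = 1.402
p-value = 0.1686

Since p-value > α = 0.1, we fail to reject H₀.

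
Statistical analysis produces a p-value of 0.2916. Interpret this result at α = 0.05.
Since p = 0.2916 > α = 0.05, fail to reject H₀.
There is insufficient evidence to reject the null hypothesis; the result is not statistically significant at the 0.05 level.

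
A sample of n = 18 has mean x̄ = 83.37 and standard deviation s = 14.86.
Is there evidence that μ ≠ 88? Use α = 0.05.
One-sample t-test:
H₀: μ = 88
H₁: μ ≠ 88
df = n - 1 = 17
t = (x̄ - μ₀) / (s/√n) = (83.37 - 88) / (14.86/√18) = -1.322
p-value = 0.2037

Since p-value > α = 0.05, we fail to reject H₀.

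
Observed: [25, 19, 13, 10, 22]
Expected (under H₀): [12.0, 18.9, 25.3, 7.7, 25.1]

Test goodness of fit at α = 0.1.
Chi-square goodness of fit test:
H₀: observed counts match expected distribution
H₁: observed counts differ from expected distribution
df = k - 1 = 4
χ² = Σ(O - E)²/E
   = (25 - 12.0)²/12.0 + (19 - 18.9)²/18.9 + (13 - 25.3)²/25.3 + (10 - 7.7)²/7.7 + (22 - 25.1)²/25.1
   = 14.083 + 0.001 + 5.980 + 0.687 + 0.383
   = 21.13
p-value = 0.0003

Since p-value < α = 0.1, we reject H₀.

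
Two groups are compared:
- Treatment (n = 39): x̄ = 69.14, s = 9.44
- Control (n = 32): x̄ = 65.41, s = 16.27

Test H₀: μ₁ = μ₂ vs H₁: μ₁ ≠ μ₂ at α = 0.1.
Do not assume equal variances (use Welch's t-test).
Welch's two-sample t-test:
H₀: μ₁ = μ₂
H₁: μ₁ ≠ μ₂
s₁²/n₁ = 9.44²/39 = 2.2850,  s₂²/n₂ = 16.27²/32 = 8.2723
SE = √(s₁²/n₁ + s₂²/n₂) = √(2.2850 + 8.2723) = 3.2492
df (Welch-Satterthwaite) = (s₁²/n₁ + s₂²/n₂)² / [(s₁²/n₁)²/(n₁-1) + (s₂²/n₂)²/(n₂-1)] ≈ 47.53
t = (x̄₁ - x̄₂) / SE = (69.14 - 65.41) / 3.2492 = 3.73 / 3.2492 = 1.148
p-value = 0.2567

Since p-value > α = 0.1, we fail to reject H₀.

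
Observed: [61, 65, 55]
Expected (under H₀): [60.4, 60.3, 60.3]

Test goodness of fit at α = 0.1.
Chi-square goodness of fit test:
H₀: observed counts match expected distribution
H₁: observed counts differ from expected distribution
df = k - 1 = 2
χ² = Σ(O - E)²/E
   = (61 - 60.4)²/60.4 + (65 - 60.3)²/60.3 + (55 - 60.3)²/60.3
   = 0.006 + 0.366 + 0.466
   = 0.84
p-value = 0.6577

Since p-value > α = 0.1, we fail to reject H₀.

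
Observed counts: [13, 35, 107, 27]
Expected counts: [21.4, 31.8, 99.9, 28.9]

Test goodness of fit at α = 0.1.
Chi-square goodness of fit test:
H₀: observed counts match expected distribution
H₁: observed counts differ from expected distribution
df = k - 1 = 3
χ² = Σ(O - E)²/E
   = (13 - 21.4)²/21.4 + (35 - 31.8)²/31.8 + (107 - 99.9)²/99.9 + (27 - 28.9)²/28.9
   = 3.297 + 0.322 + 0.505 + 0.125
   = 4.25
p-value = 0.2358

Since p-value > α = 0.1, we fail to reject H₀.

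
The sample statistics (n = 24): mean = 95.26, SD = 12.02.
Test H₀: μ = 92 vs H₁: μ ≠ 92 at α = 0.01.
One-sample t-test:
H₀: μ = 92
H₁: μ ≠ 92
df = n - 1 = 23
t = (x̄ - μ₀) / (s/√n) = (95.26 - 92) / (12.02/√24) = 1.329
p-value = 0.1970

Since p-value > α = 0.01, we fail to reject H₀.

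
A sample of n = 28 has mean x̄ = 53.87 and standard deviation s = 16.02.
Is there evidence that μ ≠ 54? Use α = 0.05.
One-sample t-test:
H₀: μ = 54
H₁: μ ≠ 54
df = n - 1 = 27
t = (x̄ - μ₀) / (s/√n) = (53.87 - 54) / (16.02/√28) = -0.043
p-value = 0.9661

Since p-value > α = 0.05, we fail to reject H₀.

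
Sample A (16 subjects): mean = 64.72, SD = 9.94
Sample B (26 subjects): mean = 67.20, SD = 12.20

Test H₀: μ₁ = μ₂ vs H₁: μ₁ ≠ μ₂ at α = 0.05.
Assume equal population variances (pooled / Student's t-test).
Student's two-sample t-test (equal variances):
H₀: μ₁ = μ₂
H₁: μ₁ ≠ μ₂
df = n₁ + n₂ - 2 = 40
Pooled variance s_p² = [(n₁-1)s₁² + (n₂-1)s₂²] / (n₁ + n₂ - 2) = [(15)(9.94²) + (25)(12.20²)] / 40 = 130.0763
SE = √(s_p²(1/n₁ + 1/n₂)) = √(130.0763 × (1/16 + 1/26)) = 3.6239
t = (x̄₁ - x̄₂) / SE = (64.72 - 67.20) / 3.6239 = -2.48 / 3.6239 = -0.684
p-value = 0.4977

Since p-value > α = 0.05, we fail to reject H₀.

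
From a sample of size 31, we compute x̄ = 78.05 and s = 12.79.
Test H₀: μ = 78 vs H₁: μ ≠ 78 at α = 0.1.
One-sample t-test:
H₀: μ = 78
H₁: μ ≠ 78
df = n - 1 = 30
t = (x̄ - μ₀) / (s/√n) = (78.05 - 78) / (12.79/√31) = 0.022
p-value = 0.9828

Since p-value > α = 0.1, we fail to reject H₀.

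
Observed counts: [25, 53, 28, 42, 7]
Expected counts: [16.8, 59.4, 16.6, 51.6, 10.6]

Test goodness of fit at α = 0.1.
Chi-square goodness of fit test:
H₀: observed counts match expected distribution
H₁: observed counts differ from expected distribution
df = k - 1 = 4
χ² = Σ(O - E)²/E
   = (25 - 16.8)²/16.8 + (53 - 59.4)²/59.4 + (28 - 16.6)²/16.6 + (42 - 51.6)²/51.6 + (7 - 10.6)²/10.6
   = 4.002 + 0.690 + 7.829 + 1.786 + 1.223
   = 15.53
p-value = 0.0037

Since p-value < α = 0.1, we reject H₀.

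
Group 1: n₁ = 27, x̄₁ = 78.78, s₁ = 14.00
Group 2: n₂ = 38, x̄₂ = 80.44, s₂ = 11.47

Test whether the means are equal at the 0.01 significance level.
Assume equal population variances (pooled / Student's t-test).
Student's two-sample t-test (equal variances):
H₀: μ₁ = μ₂
H₁: μ₁ ≠ μ₂
df = n₁ + n₂ - 2 = 63
Pooled variance s_p² = [(n₁-1)s₁² + (n₂-1)s₂²] / (n₁ + n₂ - 2) = [(26)(14.00²) + (37)(11.47²)] / 63 = 158.1548
SE = √(s_p²(1/n₁ + 1/n₂)) = √(158.1548 × (1/27 + 1/38)) = 3.1654
t = (x̄₁ - x̄₂) / SE = (78.78 - 80.44) / 3.1654 = -1.66 / 3.1654 = -0.524
p-value = 0.6018

Since p-value > α = 0.01, we fail to reject H₀.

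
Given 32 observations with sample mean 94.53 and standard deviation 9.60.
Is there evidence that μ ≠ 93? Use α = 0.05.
One-sample t-test:
H₀: μ = 93
H₁: μ ≠ 93
df = n - 1 = 31
t = (x̄ - μ₀) / (s/√n) = (94.53 - 93) / (9.60/√32) = 0.902
p-value = 0.3742

Since p-value > α = 0.05, we fail to reject H₀.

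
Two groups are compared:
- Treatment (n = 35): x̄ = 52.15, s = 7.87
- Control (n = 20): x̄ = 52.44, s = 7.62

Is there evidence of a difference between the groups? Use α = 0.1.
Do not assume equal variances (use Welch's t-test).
Welch's two-sample t-test:
H₀: μ₁ = μ₂
H₁: μ₁ ≠ μ₂
s₁²/n₁ = 7.87²/35 = 1.7696,  s₂²/n₂ = 7.62²/20 = 2.9032
SE = √(s₁²/n₁ + s₂²/n₂) = √(1.7696 + 2.9032) = 2.1617
df (Welch-Satterthwaite) = (s₁²/n₁ + s₂²/n₂)² / [(s₁²/n₁)²/(n₁-1) + (s₂²/n₂)²/(n₂-1)] ≈ 40.76
t = (x̄₁ - x̄₂) / SE = (52.15 - 52.44) / 2.1617 = -0.29 / 2.1617 = -0.134
p-value = 0.8939

Since p-value > α = 0.1, we fail to reject H₀.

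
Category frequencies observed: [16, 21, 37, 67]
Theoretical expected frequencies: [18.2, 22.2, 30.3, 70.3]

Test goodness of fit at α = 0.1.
Chi-square goodness of fit test:
H₀: observed counts match expected distribution
H₁: observed counts differ from expected distribution
df = k - 1 = 3
χ² = Σ(O - E)²/E
   = (16 - 18.2)²/18.2 + (21 - 22.2)²/22.2 + (37 - 30.3)²/30.3 + (67 - 70.3)²/70.3
   = 0.266 + 0.065 + 1.482 + 0.155
   = 1.97
p-value = 0.5792

Since p-value > α = 0.1, we fail to reject H₀.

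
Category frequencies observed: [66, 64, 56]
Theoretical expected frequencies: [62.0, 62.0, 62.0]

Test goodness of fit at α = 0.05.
Chi-square goodness of fit test:
H₀: observed counts match expected distribution
H₁: observed counts differ from expected distribution
df = k - 1 = 2
χ² = Σ(O - E)²/E
   = (66 - 62.0)²/62.0 + (64 - 62.0)²/62.0 + (56 - 62.0)²/62.0
   = 0.258 + 0.065 + 0.581
   = 0.90
p-value = 0.6366

Since p-value > α = 0.05, we fail to reject H₀.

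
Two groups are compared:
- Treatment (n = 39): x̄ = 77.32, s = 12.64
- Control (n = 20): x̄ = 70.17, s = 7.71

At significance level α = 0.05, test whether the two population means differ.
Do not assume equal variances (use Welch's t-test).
Welch's two-sample t-test:
H₀: μ₁ = μ₂
H₁: μ₁ ≠ μ₂
s₁²/n₁ = 12.64²/39 = 4.0967,  s₂²/n₂ = 7.71²/20 = 2.9722
SE = √(s₁²/n₁ + s₂²/n₂) = √(4.0967 + 2.9722) = 2.6587
df (Welch-Satterthwaite) = (s₁²/n₁ + s₂²/n₂)² / [(s₁²/n₁)²/(n₁-1) + (s₂²/n₂)²/(n₂-1)] ≈ 55.12
t = (x̄₁ - x̄₂) / SE = (77.32 - 70.17) / 2.6587 = 7.15 / 2.6587 = 2.689
p-value = 0.0095

Since p-value < α = 0.05, we reject H₀.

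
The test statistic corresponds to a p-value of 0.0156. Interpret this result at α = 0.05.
Since p = 0.0156 < α = 0.05, reject H₀.
There is sufficient evidence to reject the null hypothesis; the result is statistically significant at the 0.05 level.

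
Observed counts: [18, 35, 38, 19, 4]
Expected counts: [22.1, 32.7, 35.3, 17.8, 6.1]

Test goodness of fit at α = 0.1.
Chi-square goodness of fit test:
H₀: observed counts match expected distribution
H₁: observed counts differ from expected distribution
df = k - 1 = 4
χ² = Σ(O - E)²/E
   = (18 - 22.1)²/22.1 + (35 - 32.7)²/32.7 + (38 - 35.3)²/35.3 + (19 - 17.8)²/17.8 + (4 - 6.1)²/6.1
   = 0.761 + 0.162 + 0.207 + 0.081 + 0.723
   = 1.93
p-value = 0.7481

Since p-value > α = 0.1, we fail to reject H₀.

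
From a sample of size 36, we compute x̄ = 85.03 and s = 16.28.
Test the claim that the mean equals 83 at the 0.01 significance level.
One-sample t-test:
H₀: μ = 83
H₁: μ ≠ 83
df = n - 1 = 35
t = (x̄ - μ₀) / (s/√n) = (85.03 - 83) / (16.28/√36) = 0.748
p-value = 0.4594

Since p-value > α = 0.01, we fail to reject H₀.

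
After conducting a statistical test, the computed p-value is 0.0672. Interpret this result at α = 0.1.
Since p = 0.0672 < α = 0.1, reject H₀.
There is sufficient evidence to reject the null hypothesis; the result is statistically significant at the 0.1 level.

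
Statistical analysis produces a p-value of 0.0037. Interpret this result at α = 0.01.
Since p = 0.0037 < α = 0.01, reject H₀.
There is sufficient evidence to reject the null hypothesis; the result is statistically significant at the 0.01 level.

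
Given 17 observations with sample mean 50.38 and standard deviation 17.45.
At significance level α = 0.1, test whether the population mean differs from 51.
One-sample t-test:
H₀: μ = 51
H₁: μ ≠ 51
df = n - 1 = 16
t = (x̄ - μ₀) / (s/√n) = (50.38 - 51) / (17.45/√17) = -0.146
p-value = 0.8854

Since p-value > α = 0.1, we fail to reject H₀.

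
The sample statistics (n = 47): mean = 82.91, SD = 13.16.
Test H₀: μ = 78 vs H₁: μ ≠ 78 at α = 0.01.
One-sample t-test:
H₀: μ = 78
H₁: μ ≠ 78
df = n - 1 = 46
t = (x̄ - μ₀) / (s/√n) = (82.91 - 78) / (13.16/√47) = 2.558
p-value = 0.0139

Since p-value > α = 0.01, we fail to reject H₀.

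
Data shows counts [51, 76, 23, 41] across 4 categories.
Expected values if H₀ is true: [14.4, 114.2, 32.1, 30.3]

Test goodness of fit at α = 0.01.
Chi-square goodness of fit test:
H₀: observed counts match expected distribution
H₁: observed counts differ from expected distribution
df = k - 1 = 3
χ² = Σ(O - E)²/E
   = (51 - 14.4)²/14.4 + (76 - 114.2)²/114.2 + (23 - 32.1)²/32.1 + (41 - 30.3)²/30.3
   = 93.025 + 12.778 + 2.580 + 3.779
   = 112.16
p-value < 0.0001

Since p-value < α = 0.01, we reject H₀.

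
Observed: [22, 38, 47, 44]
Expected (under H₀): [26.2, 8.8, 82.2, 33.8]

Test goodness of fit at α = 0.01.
Chi-square goodness of fit test:
H₀: observed counts match expected distribution
H₁: observed counts differ from expected distribution
df = k - 1 = 3
χ² = Σ(O - E)²/E
   = (22 - 26.2)²/26.2 + (38 - 8.8)²/8.8 + (47 - 82.2)²/82.2 + (44 - 33.8)²/33.8
   = 0.673 + 96.891 + 15.073 + 3.078
   = 115.72
p-value < 0.0001

Since p-value < α = 0.01, we reject H₀.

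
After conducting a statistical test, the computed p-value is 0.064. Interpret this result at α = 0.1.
Since p = 0.064 < α = 0.1, reject H₀.
There is sufficient evidence to reject the null hypothesis; the result is statistically significant at the 0.1 level.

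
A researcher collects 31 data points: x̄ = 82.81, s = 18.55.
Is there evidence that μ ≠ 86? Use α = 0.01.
One-sample t-test:
H₀: μ = 86
H₁: μ ≠ 86
df = n - 1 = 30
t = (x̄ - μ₀) / (s/√n) = (82.81 - 86) / (18.55/√31) = -0.957
p-value = 0.3460

Since p-value > α = 0.01, we fail to reject H₀.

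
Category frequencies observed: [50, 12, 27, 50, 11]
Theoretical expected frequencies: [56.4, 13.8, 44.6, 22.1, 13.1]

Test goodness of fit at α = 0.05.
Chi-square goodness of fit test:
H₀: observed counts match expected distribution
H₁: observed counts differ from expected distribution
df = k - 1 = 4
χ² = Σ(O - E)²/E
   = (50 - 56.4)²/56.4 + (12 - 13.8)²/13.8 + (27 - 44.6)²/44.6 + (50 - 22.1)²/22.1 + (11 - 13.1)²/13.1
   = 0.726 + 0.235 + 6.945 + 35.222 + 0.337
   = 43.47
p-value < 0.0001

Since p-value < α = 0.05, we reject H₀.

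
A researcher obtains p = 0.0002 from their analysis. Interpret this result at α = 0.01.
Since p = 0.0002 < α = 0.01, reject H₀.
There is sufficient evidence to reject the null hypothesis; the result is statistically significant at the 0.01 level.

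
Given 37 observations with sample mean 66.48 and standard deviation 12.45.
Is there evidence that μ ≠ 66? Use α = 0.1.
One-sample t-test:
H₀: μ = 66
H₁: μ ≠ 66
df = n - 1 = 36
t = (x̄ - μ₀) / (s/√n) = (66.48 - 66) / (12.45/√37) = 0.235
p-value = 0.8159

Since p-value > α = 0.1, we fail to reject H₀.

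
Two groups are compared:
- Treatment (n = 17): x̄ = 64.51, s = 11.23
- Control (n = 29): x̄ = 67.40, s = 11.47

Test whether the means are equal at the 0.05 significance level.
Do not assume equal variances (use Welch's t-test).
Welch's two-sample t-test:
H₀: μ₁ = μ₂
H₁: μ₁ ≠ μ₂
s₁²/n₁ = 11.23²/17 = 7.4184,  s₂²/n₂ = 11.47²/29 = 4.5366
SE = √(s₁²/n₁ + s₂²/n₂) = √(7.4184 + 4.5366) = 3.4576
df (Welch-Satterthwaite) = (s₁²/n₁ + s₂²/n₂)² / [(s₁²/n₁)²/(n₁-1) + (s₂²/n₂)²/(n₂-1)] ≈ 34.24
t = (x̄₁ - x̄₂) / SE = (64.51 - 67.40) / 3.4576 = -2.89 / 3.4576 = -0.836
p-value = 0.4090

Since p-value > α = 0.05, we fail to reject H₀.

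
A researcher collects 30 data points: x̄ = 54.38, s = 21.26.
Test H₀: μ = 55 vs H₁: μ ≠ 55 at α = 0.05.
One-sample t-test:
H₀: μ = 55
H₁: μ ≠ 55
df = n - 1 = 29
t = (x̄ - μ₀) / (s/√n) = (54.38 - 55) / (21.26/√30) = -0.160
p-value = 0.8742

Since p-value > α = 0.05, we fail to reject H₀.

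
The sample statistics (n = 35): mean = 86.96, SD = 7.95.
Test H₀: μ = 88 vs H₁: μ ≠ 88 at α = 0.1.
One-sample t-test:
H₀: μ = 88
H₁: μ ≠ 88
df = n - 1 = 34
t = (x̄ - μ₀) / (s/√n) = (86.96 - 88) / (7.95/√35) = -0.774
p-value = 0.4443

Since p-value > α = 0.1, we fail to reject H₀.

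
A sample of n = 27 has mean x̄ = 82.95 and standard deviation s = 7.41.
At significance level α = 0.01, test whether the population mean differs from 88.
One-sample t-test:
H₀: μ = 88
H₁: μ ≠ 88
df = n - 1 = 26
t = (x̄ - μ₀) / (s/√n) = (82.95 - 88) / (7.41/√27) = -3.541
p-value = 0.0015

Since p-value < α = 0.01, we reject H₀.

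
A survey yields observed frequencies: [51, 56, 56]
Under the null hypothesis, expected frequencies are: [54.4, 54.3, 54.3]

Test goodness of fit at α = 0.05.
Chi-square goodness of fit test:
H₀: observed counts match expected distribution
H₁: observed counts differ from expected distribution
df = k - 1 = 2
χ² = Σ(O - E)²/E
   = (51 - 54.4)²/54.4 + (56 - 54.3)²/54.3 + (56 - 54.3)²/54.3
   = 0.212 + 0.053 + 0.053
   = 0.32
p-value = 0.8526

Since p-value > α = 0.05, we fail to reject H₀.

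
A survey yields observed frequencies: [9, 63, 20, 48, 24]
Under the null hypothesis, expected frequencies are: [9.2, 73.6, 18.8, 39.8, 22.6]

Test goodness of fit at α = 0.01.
Chi-square goodness of fit test:
H₀: observed counts match expected distribution
H₁: observed counts differ from expected distribution
df = k - 1 = 4
χ² = Σ(O - E)²/E
   = (9 - 9.2)²/9.2 + (63 - 73.6)²/73.6 + (20 - 18.8)²/18.8 + (48 - 39.8)²/39.8 + (24 - 22.6)²/22.6
   = 0.004 + 1.527 + 0.077 + 1.689 + 0.087
   = 3.38
p-value = 0.4958

Since p-value > α = 0.01, we fail to reject H₀.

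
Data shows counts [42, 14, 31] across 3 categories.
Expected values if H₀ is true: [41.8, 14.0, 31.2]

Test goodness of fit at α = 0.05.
Chi-square goodness of fit test:
H₀: observed counts match expected distribution
H₁: observed counts differ from expected distribution
df = k - 1 = 2
χ² = Σ(O - E)²/E
   = (42 - 41.8)²/41.8 + (14 - 14.0)²/14.0 + (31 - 31.2)²/31.2
   = 0.001 + 0.000 + 0.001
   = 0.00
p-value = 0.9989

Since p-value > α = 0.05, we fail to reject H₀.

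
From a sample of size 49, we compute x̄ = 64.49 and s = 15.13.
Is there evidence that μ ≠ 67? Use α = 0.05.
One-sample t-test:
H₀: μ = 67
H₁: μ ≠ 67
df = n - 1 = 48
t = (x̄ - μ₀) / (s/√n) = (64.49 - 67) / (15.13/√49) = -1.161
p-value = 0.2513

Since p-value > α = 0.05, we fail to reject H₀.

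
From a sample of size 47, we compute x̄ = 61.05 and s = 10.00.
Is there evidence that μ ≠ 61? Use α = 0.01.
One-sample t-test:
H₀: μ = 61
H₁: μ ≠ 61
df = n - 1 = 46
t = (x̄ - μ₀) / (s/√n) = (61.05 - 61) / (10.00/√47) = 0.034
p-value = 0.9728

Since p-value > α = 0.01, we fail to reject H₀.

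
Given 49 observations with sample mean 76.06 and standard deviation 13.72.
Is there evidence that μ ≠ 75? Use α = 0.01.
One-sample t-test:
H₀: μ = 75
H₁: μ ≠ 75
df = n - 1 = 48
t = (x̄ - μ₀) / (s/√n) = (76.06 - 75) / (13.72/√49) = 0.541
p-value = 0.5911

Since p-value > α = 0.01, we fail to reject H₀.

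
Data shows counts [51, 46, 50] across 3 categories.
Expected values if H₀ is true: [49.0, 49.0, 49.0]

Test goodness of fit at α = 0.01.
Chi-square goodness of fit test:
H₀: observed counts match expected distribution
H₁: observed counts differ from expected distribution
df = k - 1 = 2
χ² = Σ(O - E)²/E
   = (51 - 49.0)²/49.0 + (46 - 49.0)²/49.0 + (50 - 49.0)²/49.0
   = 0.082 + 0.184 + 0.020
   = 0.29
p-value = 0.8669

Since p-value > α = 0.01, we fail to reject H₀.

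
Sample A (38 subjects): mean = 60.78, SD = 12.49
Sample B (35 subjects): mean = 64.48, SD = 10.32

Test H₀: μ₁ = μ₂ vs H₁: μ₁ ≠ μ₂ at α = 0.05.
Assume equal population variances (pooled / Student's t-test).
Student's two-sample t-test (equal variances):
H₀: μ₁ = μ₂
H₁: μ₁ ≠ μ₂
df = n₁ + n₂ - 2 = 71
Pooled variance s_p² = [(n₁-1)s₁² + (n₂-1)s₂²] / (n₁ + n₂ - 2) = [(37)(12.49²) + (34)(10.32²)] / 71 = 132.2970
SE = √(s_p²(1/n₁ + 1/n₂)) = √(132.2970 × (1/38 + 1/35)) = 2.6947
t = (x̄₁ - x̄₂) / SE = (60.78 - 64.48) / 2.6947 = -3.70 / 2.6947 = -1.373
p-value = 0.1741

Since p-value > α = 0.05, we fail to reject H₀.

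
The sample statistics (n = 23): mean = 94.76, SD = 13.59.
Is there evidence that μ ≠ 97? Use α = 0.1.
One-sample t-test:
H₀: μ = 97
H₁: μ ≠ 97
df = n - 1 = 22
t = (x̄ - μ₀) / (s/√n) = (94.76 - 97) / (13.59/√23) = -0.790
p-value = 0.4377

Since p-value > α = 0.1, we fail to reject H₀.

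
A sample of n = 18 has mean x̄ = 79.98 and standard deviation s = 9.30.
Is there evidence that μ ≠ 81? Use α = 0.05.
One-sample t-test:
H₀: μ = 81
H₁: μ ≠ 81
df = n - 1 = 17
t = (x̄ - μ₀) / (s/√n) = (79.98 - 81) / (9.30/√18) = -0.465
p-value = 0.6476

Since p-value > α = 0.05, we fail to reject H₀.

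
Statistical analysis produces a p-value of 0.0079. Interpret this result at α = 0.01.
Since p = 0.0079 < α = 0.01, reject H₀.
There is sufficient evidence to reject the null hypothesis; the result is statistically significant at the 0.01 level.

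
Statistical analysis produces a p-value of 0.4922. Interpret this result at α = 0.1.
Since p = 0.4922 > α = 0.1, fail to reject H₀.
There is insufficient evidence to reject the null hypothesis; the result is not statistically significant at the 0.1 level.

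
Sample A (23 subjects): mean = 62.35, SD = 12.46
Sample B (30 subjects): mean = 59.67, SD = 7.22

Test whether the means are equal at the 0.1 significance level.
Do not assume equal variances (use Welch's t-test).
Welch's two-sample t-test:
H₀: μ₁ = μ₂
H₁: μ₁ ≠ μ₂
s₁²/n₁ = 12.46²/23 = 6.7501,  s₂²/n₂ = 7.22²/30 = 1.7376
SE = √(s₁²/n₁ + s₂²/n₂) = √(6.7501 + 1.7376) = 2.9134
df (Welch-Satterthwaite) = (s₁²/n₁ + s₂²/n₂)² / [(s₁²/n₁)²/(n₁-1) + (s₂²/n₂)²/(n₂-1)] ≈ 33.12
t = (x̄₁ - x̄₂) / SE = (62.35 - 59.67) / 2.9134 = 2.68 / 2.9134 = 0.920
p-value = 0.3643

Since p-value > α = 0.1, we fail to reject H₀.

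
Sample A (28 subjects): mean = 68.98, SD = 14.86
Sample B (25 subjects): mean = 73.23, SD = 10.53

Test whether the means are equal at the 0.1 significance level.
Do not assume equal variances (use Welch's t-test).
Welch's two-sample t-test:
H₀: μ₁ = μ₂
H₁: μ₁ ≠ μ₂
s₁²/n₁ = 14.86²/28 = 7.8864,  s₂²/n₂ = 10.53²/25 = 4.4352
SE = √(s₁²/n₁ + s₂²/n₂) = √(7.8864 + 4.4352) = 3.5102
df (Welch-Satterthwaite) = (s₁²/n₁ + s₂²/n₂)² / [(s₁²/n₁)²/(n₁-1) + (s₂²/n₂)²/(n₂-1)] ≈ 48.61
t = (x̄₁ - x̄₂) / SE = (68.98 - 73.23) / 3.5102 = -4.25 / 3.5102 = -1.211
p-value = 0.2318

Since p-value > α = 0.1, we fail to reject H₀.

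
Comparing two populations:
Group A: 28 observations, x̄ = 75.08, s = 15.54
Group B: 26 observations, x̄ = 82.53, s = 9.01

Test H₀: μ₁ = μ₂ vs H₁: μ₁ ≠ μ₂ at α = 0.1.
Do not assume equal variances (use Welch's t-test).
Welch's two-sample t-test:
H₀: μ₁ = μ₂
H₁: μ₁ ≠ μ₂
s₁²/n₁ = 15.54²/28 = 8.6247,  s₂²/n₂ = 9.01²/26 = 3.1223
SE = √(s₁²/n₁ + s₂²/n₂) = √(8.6247 + 3.1223) = 3.4274
df (Welch-Satterthwaite) = (s₁²/n₁ + s₂²/n₂)² / [(s₁²/n₁)²/(n₁-1) + (s₂²/n₂)²/(n₂-1)] ≈ 43.88
t = (x̄₁ - x̄₂) / SE = (75.08 - 82.53) / 3.4274 = -7.45 / 3.4274 = -2.174
p-value = 0.0352

Since p-value < α = 0.1, we reject H₀.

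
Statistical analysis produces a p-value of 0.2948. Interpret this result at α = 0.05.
Since p = 0.2948 > α = 0.05, fail to reject H₀.
There is insufficient evidence to reject the null hypothesis; the result is not statistically significant at the 0.05 level.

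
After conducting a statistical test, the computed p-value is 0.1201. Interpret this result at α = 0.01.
Since p = 0.1201 > α = 0.01, fail to reject H₀.
There is insufficient evidence to reject the null hypothesis; the result is not statistically significant at the 0.01 level.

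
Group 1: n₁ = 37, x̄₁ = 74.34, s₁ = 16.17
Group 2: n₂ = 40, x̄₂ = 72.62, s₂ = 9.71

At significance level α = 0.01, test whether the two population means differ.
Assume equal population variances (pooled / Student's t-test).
Student's two-sample t-test (equal variances):
H₀: μ₁ = μ₂
H₁: μ₁ ≠ μ₂
df = n₁ + n₂ - 2 = 75
Pooled variance s_p² = [(n₁-1)s₁² + (n₂-1)s₂²] / (n₁ + n₂ - 2) = [(36)(16.17²) + (39)(9.71²)] / 75 = 174.5328
SE = √(s_p²(1/n₁ + 1/n₂)) = √(174.5328 × (1/37 + 1/40)) = 3.0134
t = (x̄₁ - x̄₂) / SE = (74.34 - 72.62) / 3.0134 = 1.72 / 3.0134 = 0.571
p-value = 0.5698

Since p-value > α = 0.01, we fail to reject H₀.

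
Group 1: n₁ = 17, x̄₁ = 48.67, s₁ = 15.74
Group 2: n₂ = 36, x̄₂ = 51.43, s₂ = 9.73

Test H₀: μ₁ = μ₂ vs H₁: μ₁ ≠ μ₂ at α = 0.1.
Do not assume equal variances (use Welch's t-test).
Welch's two-sample t-test:
H₀: μ₁ = μ₂
H₁: μ₁ ≠ μ₂
s₁²/n₁ = 15.74²/17 = 14.5734,  s₂²/n₂ = 9.73²/36 = 2.6298
SE = √(s₁²/n₁ + s₂²/n₂) = √(14.5734 + 2.6298) = 4.1477
df (Welch-Satterthwaite) = (s₁²/n₁ + s₂²/n₂)² / [(s₁²/n₁)²/(n₁-1) + (s₂²/n₂)²/(n₂-1)] ≈ 21.97
t = (x̄₁ - x̄₂) / SE = (48.67 - 51.43) / 4.1477 = -2.76 / 4.1477 = -0.665
p-value = 0.5127

Since p-value > α = 0.1, we fail to reject H₀.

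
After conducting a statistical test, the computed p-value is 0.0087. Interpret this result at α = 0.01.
Since p = 0.0087 < α = 0.01, reject H₀.
There is sufficient evidence to reject the null hypothesis; the result is statistically significant at the 0.01 level.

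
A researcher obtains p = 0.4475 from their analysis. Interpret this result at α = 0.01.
Since p = 0.4475 > α = 0.01, fail to reject H₀.
There is insufficient evidence to reject the null hypothesis; the result is not statistically significant at the 0.01 level.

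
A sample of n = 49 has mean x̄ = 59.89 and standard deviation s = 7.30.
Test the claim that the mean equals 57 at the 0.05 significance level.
One-sample t-test:
H₀: μ = 57
H₁: μ ≠ 57
df = n - 1 = 48
t = (x̄ - μ₀) / (s/√n) = (59.89 - 57) / (7.30/√49) = 2.771
p-value = 0.0079

Since p-value < α = 0.05, we reject H₀.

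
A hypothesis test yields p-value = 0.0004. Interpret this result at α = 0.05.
Since p = 0.0004 < α = 0.05, reject H₀.
There is sufficient evidence to reject the null hypothesis; the result is statistically significant at the 0.05 level.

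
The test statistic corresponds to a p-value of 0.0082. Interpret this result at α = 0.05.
Since p = 0.0082 < α = 0.05, reject H₀.
There is sufficient evidence to reject the null hypothesis; the result is statistically significant at the 0.05 level.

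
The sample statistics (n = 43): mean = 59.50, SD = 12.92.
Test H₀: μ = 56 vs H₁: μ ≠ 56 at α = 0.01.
One-sample t-test:
H₀: μ = 56
H₁: μ ≠ 56
df = n - 1 = 42
t = (x̄ - μ₀) / (s/√n) = (59.50 - 56) / (12.92/√43) = 1.776
p-value = 0.0829

Since p-value > α = 0.01, we fail to reject H₀.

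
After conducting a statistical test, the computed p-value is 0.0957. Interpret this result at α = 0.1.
Since p = 0.0957 < α = 0.1, reject H₀.
There is sufficient evidence to reject the null hypothesis; the result is statistically significant at the 0.1 level.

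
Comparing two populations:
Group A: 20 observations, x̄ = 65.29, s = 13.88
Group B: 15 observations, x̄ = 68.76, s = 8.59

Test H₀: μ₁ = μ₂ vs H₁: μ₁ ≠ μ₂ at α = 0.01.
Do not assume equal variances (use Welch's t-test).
Welch's two-sample t-test:
H₀: μ₁ = μ₂
H₁: μ₁ ≠ μ₂
s₁²/n₁ = 13.88²/20 = 9.6327,  s₂²/n₂ = 8.59²/15 = 4.9192
SE = √(s₁²/n₁ + s₂²/n₂) = √(9.6327 + 4.9192) = 3.8147
df (Welch-Satterthwaite) = (s₁²/n₁ + s₂²/n₂)² / [(s₁²/n₁)²/(n₁-1) + (s₂²/n₂)²/(n₂-1)] ≈ 32.03
t = (x̄₁ - x̄₂) / SE = (65.29 - 68.76) / 3.8147 = -3.47 / 3.8147 = -0.910
p-value = 0.3698

Since p-value > α = 0.01, we fail to reject H₀.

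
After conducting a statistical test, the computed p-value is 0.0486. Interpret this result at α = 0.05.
Since p = 0.0486 < α = 0.05, reject H₀.
There is sufficient evidence to reject the null hypothesis; the result is statistically significant at the 0.05 level.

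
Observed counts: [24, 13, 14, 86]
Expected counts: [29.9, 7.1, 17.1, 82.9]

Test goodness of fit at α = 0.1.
Chi-square goodness of fit test:
H₀: observed counts match expected distribution
H₁: observed counts differ from expected distribution
df = k - 1 = 3
χ² = Σ(O - E)²/E
   = (24 - 29.9)²/29.9 + (13 - 7.1)²/7.1 + (14 - 17.1)²/17.1 + (86 - 82.9)²/82.9
   = 1.164 + 4.903 + 0.562 + 0.116
   = 6.74
p-value = 0.0805

Since p-value < α = 0.1, we reject H₀.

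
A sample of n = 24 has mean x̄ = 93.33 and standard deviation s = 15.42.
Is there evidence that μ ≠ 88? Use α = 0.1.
One-sample t-test:
H₀: μ = 88
H₁: μ ≠ 88
df = n - 1 = 23
t = (x̄ - μ₀) / (s/√n) = (93.33 - 88) / (15.42/√24) = 1.693
p-value = 0.1039

Since p-value > α = 0.1, we fail to reject H₀.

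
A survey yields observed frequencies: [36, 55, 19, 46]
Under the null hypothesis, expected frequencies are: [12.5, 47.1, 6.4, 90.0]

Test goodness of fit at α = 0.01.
Chi-square goodness of fit test:
H₀: observed counts match expected distribution
H₁: observed counts differ from expected distribution
df = k - 1 = 3
χ² = Σ(O - E)²/E
   = (36 - 12.5)²/12.5 + (55 - 47.1)²/47.1 + (19 - 6.4)²/6.4 + (46 - 90.0)²/90.0
   = 44.180 + 1.325 + 24.806 + 21.511
   = 91.82
p-value < 0.0001

Since p-value < α = 0.01, we reject H₀.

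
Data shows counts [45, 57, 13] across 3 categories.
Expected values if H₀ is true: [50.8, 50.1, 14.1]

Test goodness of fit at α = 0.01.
Chi-square goodness of fit test:
H₀: observed counts match expected distribution
H₁: observed counts differ from expected distribution
df = k - 1 = 2
χ² = Σ(O - E)²/E
   = (45 - 50.8)²/50.8 + (57 - 50.1)²/50.1 + (13 - 14.1)²/14.1
   = 0.662 + 0.950 + 0.086
   = 1.70
p-value = 0.4278

Since p-value > α = 0.01, we fail to reject H₀.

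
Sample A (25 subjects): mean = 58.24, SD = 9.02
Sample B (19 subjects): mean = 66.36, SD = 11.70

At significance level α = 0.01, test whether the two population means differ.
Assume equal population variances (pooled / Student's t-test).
Student's two-sample t-test (equal variances):
H₀: μ₁ = μ₂
H₁: μ₁ ≠ μ₂
df = n₁ + n₂ - 2 = 42
Pooled variance s_p² = [(n₁-1)s₁² + (n₂-1)s₂²] / (n₁ + n₂ - 2) = [(24)(9.02²) + (18)(11.70²)] / 42 = 105.1588
SE = √(s_p²(1/n₁ + 1/n₂)) = √(105.1588 × (1/25 + 1/19)) = 3.1211
t = (x̄₁ - x̄₂) / SE = (58.24 - 66.36) / 3.1211 = -8.12 / 3.1211 = -2.602
p-value = 0.0128

Since p-value > α = 0.01, we fail to reject H₀.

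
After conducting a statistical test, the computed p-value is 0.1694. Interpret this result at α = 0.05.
Since p = 0.1694 > α = 0.05, fail to reject H₀.
There is insufficient evidence to reject the null hypothesis; the result is not statistically significant at the 0.05 level.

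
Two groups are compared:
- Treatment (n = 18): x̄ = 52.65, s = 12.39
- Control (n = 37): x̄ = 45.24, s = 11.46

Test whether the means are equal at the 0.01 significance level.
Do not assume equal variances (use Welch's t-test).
Welch's two-sample t-test:
H₀: μ₁ = μ₂
H₁: μ₁ ≠ μ₂
s₁²/n₁ = 12.39²/18 = 8.5284,  s₂²/n₂ = 11.46²/37 = 3.5495
SE = √(s₁²/n₁ + s₂²/n₂) = √(8.5284 + 3.5495) = 3.4753
df (Welch-Satterthwaite) = (s₁²/n₁ + s₂²/n₂)² / [(s₁²/n₁)²/(n₁-1) + (s₂²/n₂)²/(n₂-1)] ≈ 31.52
t = (x̄₁ - x̄₂) / SE = (52.65 - 45.24) / 3.4753 = 7.41 / 3.4753 = 2.132
p-value = 0.0409

Since p-value > α = 0.01, we fail to reject H₀.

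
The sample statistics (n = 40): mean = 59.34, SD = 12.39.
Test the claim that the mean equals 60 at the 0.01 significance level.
One-sample t-test:
H₀: μ = 60
H₁: μ ≠ 60
df = n - 1 = 39
t = (x̄ - μ₀) / (s/√n) = (59.34 - 60) / (12.39/√40) = -0.337
p-value = 0.7380

Since p-value > α = 0.01, we fail to reject H₀.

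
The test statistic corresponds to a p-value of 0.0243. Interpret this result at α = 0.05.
Since p = 0.0243 < α = 0.05, reject H₀.
There is sufficient evidence to reject the null hypothesis; the result is statistically significant at the 0.05 level.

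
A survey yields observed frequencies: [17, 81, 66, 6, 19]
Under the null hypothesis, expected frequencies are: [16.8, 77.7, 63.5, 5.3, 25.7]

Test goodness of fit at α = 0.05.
Chi-square goodness of fit test:
H₀: observed counts match expected distribution
H₁: observed counts differ from expected distribution
df = k - 1 = 4
χ² = Σ(O - E)²/E
   = (17 - 16.8)²/16.8 + (81 - 77.7)²/77.7 + (66 - 63.5)²/63.5 + (6 - 5.3)²/5.3 + (19 - 25.7)²/25.7
   = 0.002 + 0.140 + 0.098 + 0.092 + 1.747
   = 2.08
p-value = 0.7210

Since p-value > α = 0.05, we fail to reject H₀.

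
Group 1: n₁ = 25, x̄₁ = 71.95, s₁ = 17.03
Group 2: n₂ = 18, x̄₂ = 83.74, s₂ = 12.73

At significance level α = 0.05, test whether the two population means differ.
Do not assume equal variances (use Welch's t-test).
Welch's two-sample t-test:
H₀: μ₁ = μ₂
H₁: μ₁ ≠ μ₂
s₁²/n₁ = 17.03²/25 = 11.6008,  s₂²/n₂ = 12.73²/18 = 9.0029
SE = √(s₁²/n₁ + s₂²/n₂) = √(11.6008 + 9.0029) = 4.5391
df (Welch-Satterthwaite) = (s₁²/n₁ + s₂²/n₂)² / [(s₁²/n₁)²/(n₁-1) + (s₂²/n₂)²/(n₂-1)] ≈ 40.92
t = (x̄₁ - x̄₂) / SE = (71.95 - 83.74) / 4.5391 = -11.79 / 4.5391 = -2.597
p-value = 0.0130

Since p-value < α = 0.05, we reject H₀.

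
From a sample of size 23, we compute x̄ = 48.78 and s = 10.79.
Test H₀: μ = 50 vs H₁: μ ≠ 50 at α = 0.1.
One-sample t-test:
H₀: μ = 50
H₁: μ ≠ 50
df = n - 1 = 22
t = (x̄ - μ₀) / (s/√n) = (48.78 - 50) / (10.79/√23) = -0.542
p-value = 0.5931

Since p-value > α = 0.1, we fail to reject H₀.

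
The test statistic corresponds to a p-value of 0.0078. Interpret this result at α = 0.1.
Since p = 0.0078 < α = 0.1, reject H₀.
There is sufficient evidence to reject the null hypothesis; the result is statistically significant at the 0.1 level.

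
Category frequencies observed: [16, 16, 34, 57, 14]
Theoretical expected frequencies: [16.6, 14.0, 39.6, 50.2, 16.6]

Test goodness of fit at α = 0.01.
Chi-square goodness of fit test:
H₀: observed counts match expected distribution
H₁: observed counts differ from expected distribution
df = k - 1 = 4
χ² = Σ(O - E)²/E
   = (16 - 16.6)²/16.6 + (16 - 14.0)²/14.0 + (34 - 39.6)²/39.6 + (57 - 50.2)²/50.2 + (14 - 16.6)²/16.6
   = 0.022 + 0.286 + 0.792 + 0.921 + 0.407
   = 2.43
p-value = 0.6576

Since p-value > α = 0.01, we fail to reject H₀.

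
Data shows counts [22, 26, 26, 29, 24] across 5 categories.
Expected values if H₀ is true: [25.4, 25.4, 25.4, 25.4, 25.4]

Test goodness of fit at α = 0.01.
Chi-square goodness of fit test:
H₀: observed counts match expected distribution
H₁: observed counts differ from expected distribution
df = k - 1 = 4
χ² = Σ(O - E)²/E
   = (22 - 25.4)²/25.4 + (26 - 25.4)²/25.4 + (26 - 25.4)²/25.4 + (29 - 25.4)²/25.4 + (24 - 25.4)²/25.4
   = 0.455 + 0.014 + 0.014 + 0.510 + 0.077
   = 1.07
p-value = 0.8989

Since p-value > α = 0.01, we fail to reject H₀.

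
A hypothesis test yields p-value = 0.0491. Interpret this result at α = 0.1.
Since p = 0.0491 < α = 0.1, reject H₀.
There is sufficient evidence to reject the null hypothesis; the result is statistically significant at the 0.1 level.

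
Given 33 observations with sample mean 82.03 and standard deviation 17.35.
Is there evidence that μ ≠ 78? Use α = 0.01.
One-sample t-test:
H₀: μ = 78
H₁: μ ≠ 78
df = n - 1 = 32
t = (x̄ - μ₀) / (s/√n) = (82.03 - 78) / (17.35/√33) = 1.334
p-value = 0.1915

Since p-value > α = 0.01, we fail to reject H₀.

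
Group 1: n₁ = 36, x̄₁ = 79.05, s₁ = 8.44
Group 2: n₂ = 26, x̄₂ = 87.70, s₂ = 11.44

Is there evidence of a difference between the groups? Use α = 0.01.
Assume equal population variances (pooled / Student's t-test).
Student's two-sample t-test (equal variances):
H₀: μ₁ = μ₂
H₁: μ₁ ≠ μ₂
df = n₁ + n₂ - 2 = 60
Pooled variance s_p² = [(n₁-1)s₁² + (n₂-1)s₂²] / (n₁ + n₂ - 2) = [(35)(8.44²) + (25)(11.44²)] / 60 = 96.0836
SE = √(s_p²(1/n₁ + 1/n₂)) = √(96.0836 × (1/36 + 1/26)) = 2.5228
t = (x̄₁ - x̄₂) / SE = (79.05 - 87.70) / 2.5228 = -8.65 / 2.5228 = -3.429
p-value = 0.0011

Since p-value < α = 0.01, we reject H₀.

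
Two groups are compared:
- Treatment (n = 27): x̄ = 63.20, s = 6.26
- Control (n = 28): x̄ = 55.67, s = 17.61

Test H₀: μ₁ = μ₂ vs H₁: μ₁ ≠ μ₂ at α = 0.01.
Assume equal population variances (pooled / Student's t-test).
Student's two-sample t-test (equal variances):
H₀: μ₁ = μ₂
H₁: μ₁ ≠ μ₂
df = n₁ + n₂ - 2 = 53
Pooled variance s_p² = [(n₁-1)s₁² + (n₂-1)s₂²] / (n₁ + n₂ - 2) = [(26)(6.26²) + (27)(17.61²)] / 53 = 177.2057
SE = √(s_p²(1/n₁ + 1/n₂)) = √(177.2057 × (1/27 + 1/28)) = 3.5905
t = (x̄₁ - x̄₂) / SE = (63.20 - 55.67) / 3.5905 = 7.53 / 3.5905 = 2.097
p-value = 0.0408

Since p-value > α = 0.01, we fail to reject H₀.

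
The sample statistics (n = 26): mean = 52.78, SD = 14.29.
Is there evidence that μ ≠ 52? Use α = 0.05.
One-sample t-test:
H₀: μ = 52
H₁: μ ≠ 52
df = n - 1 = 25
t = (x̄ - μ₀) / (s/√n) = (52.78 - 52) / (14.29/√26) = 0.278
p-value = 0.7831

Since p-value > α = 0.05, we fail to reject H₀.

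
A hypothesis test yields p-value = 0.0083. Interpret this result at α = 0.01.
Since p = 0.0083 < α = 0.01, reject H₀.
There is sufficient evidence to reject the null hypothesis; the result is statistically significant at the 0.01 level.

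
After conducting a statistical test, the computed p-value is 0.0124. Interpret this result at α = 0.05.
Since p = 0.0124 < α = 0.05, reject H₀.
There is sufficient evidence to reject the null hypothesis; the result is statistically significant at the 0.05 level.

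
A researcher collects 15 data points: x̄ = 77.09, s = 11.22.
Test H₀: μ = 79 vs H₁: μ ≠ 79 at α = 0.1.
One-sample t-test:
H₀: μ = 79
H₁: μ ≠ 79
df = n - 1 = 14
t = (x̄ - μ₀) / (s/√n) = (77.09 - 79) / (11.22/√15) = -0.659
p-value = 0.5204

Since p-value > α = 0.1, we fail to reject H₀.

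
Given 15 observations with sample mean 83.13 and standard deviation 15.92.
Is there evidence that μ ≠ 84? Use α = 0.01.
One-sample t-test:
H₀: μ = 84
H₁: μ ≠ 84
df = n - 1 = 14
t = (x̄ - μ₀) / (s/√n) = (83.13 - 84) / (15.92/√15) = -0.212
p-value = 0.8354

Since p-value > α = 0.01, we fail to reject H₀.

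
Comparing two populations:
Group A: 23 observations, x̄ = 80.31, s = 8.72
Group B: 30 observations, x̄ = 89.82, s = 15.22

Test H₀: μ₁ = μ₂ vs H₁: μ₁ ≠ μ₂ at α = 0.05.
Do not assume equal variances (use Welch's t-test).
Welch's two-sample t-test:
H₀: μ₁ = μ₂
H₁: μ₁ ≠ μ₂
s₁²/n₁ = 8.72²/23 = 3.3060,  s₂²/n₂ = 15.22²/30 = 7.7216
SE = √(s₁²/n₁ + s₂²/n₂) = √(3.3060 + 7.7216) = 3.3208
df (Welch-Satterthwaite) = (s₁²/n₁ + s₂²/n₂)² / [(s₁²/n₁)²/(n₁-1) + (s₂²/n₂)²/(n₂-1)] ≈ 47.64
t = (x̄₁ - x̄₂) / SE = (80.31 - 89.82) / 3.3208 = -9.51 / 3.3208 = -2.864
p-value = 0.0062

Since p-value < α = 0.05, we reject H₀.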